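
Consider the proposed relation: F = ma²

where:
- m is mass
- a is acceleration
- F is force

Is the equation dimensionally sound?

No

m (mass) has dimensions [M].
a (acceleration) has dimensions [L T^-2].
F (force) has dimensions [L M T^-2].

Left side: [L M T^-2]
Right side: [L^2 M T^-4]

The two sides have different dimensions, so the equation is NOT dimensionally consistent.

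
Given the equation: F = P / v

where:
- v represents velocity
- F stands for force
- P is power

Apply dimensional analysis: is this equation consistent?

Yes

v (velocity) has dimensions [L T^-1].
F (force) has dimensions [L M T^-2].
P (power) has dimensions [L^2 M T^-3].

Left side: [L M T^-2]
Right side: [L M T^-2]

Both sides have the same dimensions, so the equation is dimensionally consistent.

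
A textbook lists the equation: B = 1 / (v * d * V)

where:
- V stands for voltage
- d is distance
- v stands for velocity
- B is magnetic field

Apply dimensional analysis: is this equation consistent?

No

V (voltage) has dimensions [I^-1 L^2 M T^-3].
d (distance) has dimensions [L].
v (velocity) has dimensions [L T^-1].
B (magnetic field) has dimensions [I^-1 M T^-2].

Left side: [I^-1 M T^-2]
Right side: [I L^-4 M^-1 T^4]

The two sides have different dimensions, so the equation is NOT dimensionally consistent.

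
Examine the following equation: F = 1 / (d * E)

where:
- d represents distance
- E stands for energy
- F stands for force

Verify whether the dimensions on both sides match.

No

d (distance) has dimensions [L].
E (energy) has dimensions [L^2 M T^-2].
F (force) has dimensions [L M T^-2].

Left side: [L M T^-2]
Right side: [L^-3 M^-1 T^2]

The two sides have different dimensions, so the equation is NOT dimensionally consistent.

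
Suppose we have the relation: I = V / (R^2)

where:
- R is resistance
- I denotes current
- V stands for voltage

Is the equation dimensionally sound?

No

R (resistance) has dimensions [I^-2 L^2 M T^-3].
I (current) has dimensions [I].
V (voltage) has dimensions [I^-1 L^2 M T^-3].

Left side: [I]
Right side: [I^3 L^-2 M^-1 T^3]

The two sides have different dimensions, so the equation is NOT dimensionally consistent.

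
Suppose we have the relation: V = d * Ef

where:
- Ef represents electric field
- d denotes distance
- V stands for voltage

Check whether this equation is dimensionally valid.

Yes

Ef (electric field) has dimensions [I^-1 L M T^-3].
d (distance) has dimensions [L].
V (voltage) has dimensions [I^-1 L^2 M T^-3].

Left side: [I^-1 L^2 M T^-3]
Right side: [I^-1 L^2 M T^-3]

Both sides have the same dimensions, so the equation is dimensionally consistent.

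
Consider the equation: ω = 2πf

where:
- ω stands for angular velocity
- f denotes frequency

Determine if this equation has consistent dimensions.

Yes

ω (angular velocity) has dimensions [T^-1].
f (frequency) has dimensions [T^-1].

Left side: [T^-1]
Right side: [T^-1]

Both sides have the same dimensions, so the equation is dimensionally consistent.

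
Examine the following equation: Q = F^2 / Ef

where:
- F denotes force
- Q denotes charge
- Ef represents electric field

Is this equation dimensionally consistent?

No

F (force) has dimensions [L M T^-2].
Q (charge) has dimensions [I T].
Ef (electric field) has dimensions [I^-1 L M T^-3].

Left side: [I T]
Right side: [I L M T^-1]

The two sides have different dimensions, so the equation is NOT dimensionally consistent.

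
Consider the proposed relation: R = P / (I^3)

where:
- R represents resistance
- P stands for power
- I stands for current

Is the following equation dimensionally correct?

No

R (resistance) has dimensions [I^-2 L^2 M T^-3].
P (power) has dimensions [L^2 M T^-3].
I (current) has dimensions [I].

Left side: [I^-2 L^2 M T^-3]
Right side: [I^-3 L^2 M T^-3]

The two sides have different dimensions, so the equation is NOT dimensionally consistent.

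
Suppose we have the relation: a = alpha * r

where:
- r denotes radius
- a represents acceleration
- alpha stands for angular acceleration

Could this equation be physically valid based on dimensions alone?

Yes

r (radius) has dimensions [L].
a (acceleration) has dimensions [L T^-2].
alpha (angular acceleration) has dimensions [T^-2].

Left side: [L T^-2]
Right side: [L T^-2]

Both sides have the same dimensions, so the equation is dimensionally consistent.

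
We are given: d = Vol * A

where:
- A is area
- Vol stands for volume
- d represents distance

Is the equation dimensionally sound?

No

A (area) has dimensions [L^2].
Vol (volume) has dimensions [L^3].
d (distance) has dimensions [L].

Left side: [L]
Right side: [L^5]

The two sides have different dimensions, so the equation is NOT dimensionally consistent.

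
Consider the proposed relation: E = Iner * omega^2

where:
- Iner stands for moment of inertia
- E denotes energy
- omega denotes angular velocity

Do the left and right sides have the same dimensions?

Yes

Iner (moment of inertia) has dimensions [L^2 M].
E (energy) has dimensions [L^2 M T^-2].
omega (angular velocity) has dimensions [T^-1].

Left side: [L^2 M T^-2]
Right side: [L^2 M T^-2]

Both sides have the same dimensions, so the equation is dimensionally consistent.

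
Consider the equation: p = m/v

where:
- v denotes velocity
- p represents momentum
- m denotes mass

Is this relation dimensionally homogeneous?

No

v (velocity) has dimensions [L T^-1].
p (momentum) has dimensions [L M T^-1].
m (mass) has dimensions [M].

Left side: [L M T^-1]
Right side: [L^-1 M T]

The two sides have different dimensions, so the equation is NOT dimensionally consistent.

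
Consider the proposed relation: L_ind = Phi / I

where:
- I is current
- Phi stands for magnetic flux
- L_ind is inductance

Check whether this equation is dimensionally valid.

Yes

I (current) has dimensions [I].
Phi (magnetic flux) has dimensions [I^-1 L^2 M T^-2].
L_ind (inductance) has dimensions [I^-2 L^2 M T^-2].

Left side: [I^-2 L^2 M T^-2]
Right side: [I^-2 L^2 M T^-2]

Both sides have the same dimensions, so the equation is dimensionally consistent.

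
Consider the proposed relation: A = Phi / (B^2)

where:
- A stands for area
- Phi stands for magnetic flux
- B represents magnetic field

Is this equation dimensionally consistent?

No

A (area) has dimensions [L^2].
Phi (magnetic flux) has dimensions [I^-1 L^2 M T^-2].
B (magnetic field) has dimensions [I^-1 M T^-2].

Left side: [L^2]
Right side: [I L^2 M^-1 T^2]

The two sides have different dimensions, so the equation is NOT dimensionally consistent.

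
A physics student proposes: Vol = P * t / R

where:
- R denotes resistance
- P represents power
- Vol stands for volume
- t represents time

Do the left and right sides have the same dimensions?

No

R (resistance) has dimensions [I^-2 L^2 M T^-3].
P (power) has dimensions [L^2 M T^-3].
Vol (volume) has dimensions [L^3].
t (time) has dimensions [T].

Left side: [L^3]
Right side: [I^2 T]

The two sides have different dimensions, so the equation is NOT dimensionally consistent.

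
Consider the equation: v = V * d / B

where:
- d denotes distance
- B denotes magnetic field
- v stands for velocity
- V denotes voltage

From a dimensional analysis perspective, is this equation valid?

No

d (distance) has dimensions [L].
B (magnetic field) has dimensions [I^-1 M T^-2].
v (velocity) has dimensions [L T^-1].
V (voltage) has dimensions [I^-1 L^2 M T^-3].

Left side: [L T^-1]
Right side: [L^3 T^-1]

The two sides have different dimensions, so the equation is NOT dimensionally consistent.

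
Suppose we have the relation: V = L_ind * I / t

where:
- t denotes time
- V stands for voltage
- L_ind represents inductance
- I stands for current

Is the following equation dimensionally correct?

Yes

t (time) has dimensions [T].
V (voltage) has dimensions [I^-1 L^2 M T^-3].
L_ind (inductance) has dimensions [I^-2 L^2 M T^-2].
I (current) has dimensions [I].

Left side: [I^-1 L^2 M T^-3]
Right side: [I^-1 L^2 M T^-3]

Both sides have the same dimensions, so the equation is dimensionally consistent.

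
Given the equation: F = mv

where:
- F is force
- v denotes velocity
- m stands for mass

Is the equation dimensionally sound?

No

F (force) has dimensions [L M T^-2].
v (velocity) has dimensions [L T^-1].
m (mass) has dimensions [M].

Left side: [L M T^-2]
Right side: [L M T^-1]

The two sides have different dimensions, so the equation is NOT dimensionally consistent.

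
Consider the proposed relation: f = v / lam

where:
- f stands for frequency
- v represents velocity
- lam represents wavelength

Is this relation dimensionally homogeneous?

Yes

f (frequency) has dimensions [T^-1].
v (velocity) has dimensions [L T^-1].
lam (wavelength) has dimensions [L].

Left side: [T^-1]
Right side: [T^-1]

Both sides have the same dimensions, so the equation is dimensionally consistent.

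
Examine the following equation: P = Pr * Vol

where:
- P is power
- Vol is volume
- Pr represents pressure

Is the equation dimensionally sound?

No

P (power) has dimensions [L^2 M T^-3].
Vol (volume) has dimensions [L^3].
Pr (pressure) has dimensions [L^-1 M T^-2].

Left side: [L^2 M T^-3]
Right side: [L^2 M T^-2]

The two sides have different dimensions, so the equation is NOT dimensionally consistent.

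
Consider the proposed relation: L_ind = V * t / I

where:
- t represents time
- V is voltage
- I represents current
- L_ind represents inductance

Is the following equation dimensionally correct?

Yes

t (time) has dimensions [T].
V (voltage) has dimensions [I^-1 L^2 M T^-3].
I (current) has dimensions [I].
L_ind (inductance) has dimensions [I^-2 L^2 M T^-2].

Left side: [I^-2 L^2 M T^-2]
Right side: [I^-2 L^2 M T^-2]

Both sides have the same dimensions, so the equation is dimensionally consistent.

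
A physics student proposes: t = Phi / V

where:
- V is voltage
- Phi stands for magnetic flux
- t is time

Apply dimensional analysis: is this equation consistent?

Yes

V (voltage) has dimensions [I^-1 L^2 M T^-3].
Phi (magnetic flux) has dimensions [I^-1 L^2 M T^-2].
t (time) has dimensions [T].

Left side: [T]
Right side: [T]

Both sides have the same dimensions, so the equation is dimensionally consistent.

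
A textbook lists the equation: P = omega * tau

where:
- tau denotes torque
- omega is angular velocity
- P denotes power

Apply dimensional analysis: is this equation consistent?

Yes

tau (torque) has dimensions [L^2 M T^-2].
omega (angular velocity) has dimensions [T^-1].
P (power) has dimensions [L^2 M T^-3].

Left side: [L^2 M T^-3]
Right side: [L^2 M T^-3]

Both sides have the same dimensions, so the equation is dimensionally consistent.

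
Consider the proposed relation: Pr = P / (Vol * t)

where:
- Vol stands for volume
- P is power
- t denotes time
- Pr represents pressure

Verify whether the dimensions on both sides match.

No

Vol (volume) has dimensions [L^3].
P (power) has dimensions [L^2 M T^-3].
t (time) has dimensions [T].
Pr (pressure) has dimensions [L^-1 M T^-2].

Left side: [L^-1 M T^-2]
Right side: [L^-1 M T^-4]

The two sides have different dimensions, so the equation is NOT dimensionally consistent.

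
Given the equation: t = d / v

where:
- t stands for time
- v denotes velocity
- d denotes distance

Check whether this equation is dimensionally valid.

Yes

t (time) has dimensions [T].
v (velocity) has dimensions [L T^-1].
d (distance) has dimensions [L].

Left side: [T]
Right side: [T]

Both sides have the same dimensions, so the equation is dimensionally consistent.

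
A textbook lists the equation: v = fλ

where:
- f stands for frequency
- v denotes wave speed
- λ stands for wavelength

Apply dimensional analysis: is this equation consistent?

Yes

f (frequency) has dimensions [T^-1].
v (wave speed) has dimensions [L T^-1].
λ (wavelength) has dimensions [L].

Left side: [L T^-1]
Right side: [L T^-1]

Both sides have the same dimensions, so the equation is dimensionally consistent.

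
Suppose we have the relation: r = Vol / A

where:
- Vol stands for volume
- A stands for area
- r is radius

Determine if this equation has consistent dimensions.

Yes

Vol (volume) has dimensions [L^3].
A (area) has dimensions [L^2].
r (radius) has dimensions [L].

Left side: [L]
Right side: [L]

Both sides have the same dimensions, so the equation is dimensionally consistent.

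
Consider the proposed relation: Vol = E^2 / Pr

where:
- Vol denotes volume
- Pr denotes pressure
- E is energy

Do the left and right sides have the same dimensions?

No

Vol (volume) has dimensions [L^3].
Pr (pressure) has dimensions [L^-1 M T^-2].
E (energy) has dimensions [L^2 M T^-2].

Left side: [L^3]
Right side: [L^5 M T^-2]

The two sides have different dimensions, so the equation is NOT dimensionally consistent.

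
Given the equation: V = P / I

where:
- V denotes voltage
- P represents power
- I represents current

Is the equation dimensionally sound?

Yes

V (voltage) has dimensions [I^-1 L^2 M T^-3].
P (power) has dimensions [L^2 M T^-3].
I (current) has dimensions [I].

Left side: [I^-1 L^2 M T^-3]
Right side: [I^-1 L^2 M T^-3]

Both sides have the same dimensions, so the equation is dimensionally consistent.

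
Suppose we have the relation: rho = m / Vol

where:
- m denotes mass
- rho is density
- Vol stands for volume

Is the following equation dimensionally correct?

Yes

m (mass) has dimensions [M].
rho (density) has dimensions [L^-3 M].
Vol (volume) has dimensions [L^3].

Left side: [L^-3 M]
Right side: [L^-3 M]

Both sides have the same dimensions, so the equation is dimensionally consistent.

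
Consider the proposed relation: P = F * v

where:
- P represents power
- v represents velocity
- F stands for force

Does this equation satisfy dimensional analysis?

Yes

P (power) has dimensions [L^2 M T^-3].
v (velocity) has dimensions [L T^-1].
F (force) has dimensions [L M T^-2].

Left side: [L^2 M T^-3]
Right side: [L^2 M T^-3]

Both sides have the same dimensions, so the equation is dimensionally consistent.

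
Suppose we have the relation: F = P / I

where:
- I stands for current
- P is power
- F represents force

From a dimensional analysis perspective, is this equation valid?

No

I (current) has dimensions [I].
P (power) has dimensions [L^2 M T^-3].
F (force) has dimensions [L M T^-2].

Left side: [L M T^-2]
Right side: [I^-1 L^2 M T^-3]

The two sides have different dimensions, so the equation is NOT dimensionally consistent.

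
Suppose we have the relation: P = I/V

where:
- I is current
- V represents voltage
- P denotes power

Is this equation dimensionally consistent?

No

I (current) has dimensions [I].
V (voltage) has dimensions [I^-1 L^2 M T^-3].
P (power) has dimensions [L^2 M T^-3].

Left side: [L^2 M T^-3]
Right side: [I^2 L^-2 M^-1 T^3]

The two sides have different dimensions, so the equation is NOT dimensionally consistent.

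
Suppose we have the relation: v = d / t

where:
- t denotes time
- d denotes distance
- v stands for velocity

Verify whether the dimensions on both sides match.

Yes

t (time) has dimensions [T].
d (distance) has dimensions [L].
v (velocity) has dimensions [L T^-1].

Left side: [L T^-1]
Right side: [L T^-1]

Both sides have the same dimensions, so the equation is dimensionally consistent.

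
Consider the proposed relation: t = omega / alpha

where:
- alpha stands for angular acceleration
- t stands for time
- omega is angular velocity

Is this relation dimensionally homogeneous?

Yes

alpha (angular acceleration) has dimensions [T^-2].
t (time) has dimensions [T].
omega (angular velocity) has dimensions [T^-1].

Left side: [T]
Right side: [T]

Both sides have the same dimensions, so the equation is dimensionally consistent.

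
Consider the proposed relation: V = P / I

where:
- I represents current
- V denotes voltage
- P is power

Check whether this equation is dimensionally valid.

Yes

I (current) has dimensions [I].
V (voltage) has dimensions [I^-1 L^2 M T^-3].
P (power) has dimensions [L^2 M T^-3].

Left side: [I^-1 L^2 M T^-3]
Right side: [I^-1 L^2 M T^-3]

Both sides have the same dimensions, so the equation is dimensionally consistent.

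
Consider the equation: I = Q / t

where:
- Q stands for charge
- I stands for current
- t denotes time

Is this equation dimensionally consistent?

Yes

Q (charge) has dimensions [I T].
I (current) has dimensions [I].
t (time) has dimensions [T].

Left side: [I]
Right side: [I]

Both sides have the same dimensions, so the equation is dimensionally consistent.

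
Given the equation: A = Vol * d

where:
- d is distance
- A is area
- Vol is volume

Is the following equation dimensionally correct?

No

d (distance) has dimensions [L].
A (area) has dimensions [L^2].
Vol (volume) has dimensions [L^3].

Left side: [L^2]
Right side: [L^4]

The two sides have different dimensions, so the equation is NOT dimensionally consistent.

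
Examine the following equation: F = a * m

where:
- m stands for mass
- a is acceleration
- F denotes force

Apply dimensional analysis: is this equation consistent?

Yes

m (mass) has dimensions [M].
a (acceleration) has dimensions [L T^-2].
F (force) has dimensions [L M T^-2].

Left side: [L M T^-2]
Right side: [L M T^-2]

Both sides have the same dimensions, so the equation is dimensionally consistent.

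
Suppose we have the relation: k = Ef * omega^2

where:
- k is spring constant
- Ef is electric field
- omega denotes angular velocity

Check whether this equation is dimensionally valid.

No

k (spring constant) has dimensions [M T^-2].
Ef (electric field) has dimensions [I^-1 L M T^-3].
omega (angular velocity) has dimensions [T^-1].

Left side: [M T^-2]
Right side: [I^-1 L M T^-5]

The two sides have different dimensions, so the equation is NOT dimensionally consistent.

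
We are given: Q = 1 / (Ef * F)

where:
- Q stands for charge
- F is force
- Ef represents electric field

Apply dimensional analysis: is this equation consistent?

No

Q (charge) has dimensions [I T].
F (force) has dimensions [L M T^-2].
Ef (electric field) has dimensions [I^-1 L M T^-3].

Left side: [I T]
Right side: [I L^-2 M^-2 T^5]

The two sides have different dimensions, so the equation is NOT dimensionally consistent.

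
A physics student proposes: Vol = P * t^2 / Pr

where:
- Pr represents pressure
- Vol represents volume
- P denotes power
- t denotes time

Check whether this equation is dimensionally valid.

No

Pr (pressure) has dimensions [L^-1 M T^-2].
Vol (volume) has dimensions [L^3].
P (power) has dimensions [L^2 M T^-3].
t (time) has dimensions [T].

Left side: [L^3]
Right side: [L^3 T]

The two sides have different dimensions, so the equation is NOT dimensionally consistent.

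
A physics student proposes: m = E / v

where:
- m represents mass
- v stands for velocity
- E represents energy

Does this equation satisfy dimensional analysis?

No

m (mass) has dimensions [M].
v (velocity) has dimensions [L T^-1].
E (energy) has dimensions [L^2 M T^-2].

Left side: [M]
Right side: [L M T^-1]

The two sides have different dimensions, so the equation is NOT dimensionally consistent.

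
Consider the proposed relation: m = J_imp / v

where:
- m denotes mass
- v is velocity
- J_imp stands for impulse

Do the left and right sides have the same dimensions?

Yes

m (mass) has dimensions [M].
v (velocity) has dimensions [L T^-1].
J_imp (impulse) has dimensions [L M T^-1].

Left side: [M]
Right side: [M]

Both sides have the same dimensions, so the equation is dimensionally consistent.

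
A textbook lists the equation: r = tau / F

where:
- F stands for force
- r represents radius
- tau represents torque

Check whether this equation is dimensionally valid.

Yes

F (force) has dimensions [L M T^-2].
r (radius) has dimensions [L].
tau (torque) has dimensions [L^2 M T^-2].

Left side: [L]
Right side: [L]

Both sides have the same dimensions, so the equation is dimensionally consistent.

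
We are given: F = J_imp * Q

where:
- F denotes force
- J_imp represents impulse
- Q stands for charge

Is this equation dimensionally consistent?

No

F (force) has dimensions [L M T^-2].
J_imp (impulse) has dimensions [L M T^-1].
Q (charge) has dimensions [I T].

Left side: [L M T^-2]
Right side: [I L M]

The two sides have different dimensions, so the equation is NOT dimensionally consistent.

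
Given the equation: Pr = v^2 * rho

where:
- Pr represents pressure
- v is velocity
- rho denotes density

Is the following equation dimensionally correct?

Yes

Pr (pressure) has dimensions [L^-1 M T^-2].
v (velocity) has dimensions [L T^-1].
rho (density) has dimensions [L^-3 M].

Left side: [L^-1 M T^-2]
Right side: [L^-1 M T^-2]

Both sides have the same dimensions, so the equation is dimensionally consistent.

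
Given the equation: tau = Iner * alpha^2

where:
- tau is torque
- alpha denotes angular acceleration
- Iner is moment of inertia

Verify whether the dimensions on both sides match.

No

tau (torque) has dimensions [L^2 M T^-2].
alpha (angular acceleration) has dimensions [T^-2].
Iner (moment of inertia) has dimensions [L^2 M].

Left side: [L^2 M T^-2]
Right side: [L^2 M T^-4]

The two sides have different dimensions, so the equation is NOT dimensionally consistent.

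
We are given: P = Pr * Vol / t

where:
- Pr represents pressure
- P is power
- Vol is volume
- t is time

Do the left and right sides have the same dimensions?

Yes

Pr (pressure) has dimensions [L^-1 M T^-2].
P (power) has dimensions [L^2 M T^-3].
Vol (volume) has dimensions [L^3].
t (time) has dimensions [T].

Left side: [L^2 M T^-3]
Right side: [L^2 M T^-3]

Both sides have the same dimensions, so the equation is dimensionally consistent.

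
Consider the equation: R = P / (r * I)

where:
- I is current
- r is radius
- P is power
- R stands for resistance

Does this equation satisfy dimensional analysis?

No

I (current) has dimensions [I].
r (radius) has dimensions [L].
P (power) has dimensions [L^2 M T^-3].
R (resistance) has dimensions [I^-2 L^2 M T^-3].

Left side: [I^-2 L^2 M T^-3]
Right side: [I^-1 L M T^-3]

The two sides have different dimensions, so the equation is NOT dimensionally consistent.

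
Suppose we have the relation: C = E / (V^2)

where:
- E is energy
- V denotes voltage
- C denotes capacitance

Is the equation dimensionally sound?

Yes

E (energy) has dimensions [L^2 M T^-2].
V (voltage) has dimensions [I^-1 L^2 M T^-3].
C (capacitance) has dimensions [I^2 L^-2 M^-1 T^4].

Left side: [I^2 L^-2 M^-1 T^4]
Right side: [I^2 L^-2 M^-1 T^4]

Both sides have the same dimensions, so the equation is dimensionally consistent.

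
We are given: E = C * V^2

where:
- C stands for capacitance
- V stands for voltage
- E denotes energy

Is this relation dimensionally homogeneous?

Yes

C (capacitance) has dimensions [I^2 L^-2 M^-1 T^4].
V (voltage) has dimensions [I^-1 L^2 M T^-3].
E (energy) has dimensions [L^2 M T^-2].

Left side: [L^2 M T^-2]
Right side: [L^2 M T^-2]

Both sides have the same dimensions, so the equation is dimensionally consistent.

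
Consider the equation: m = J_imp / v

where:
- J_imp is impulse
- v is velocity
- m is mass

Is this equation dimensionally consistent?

Yes

J_imp (impulse) has dimensions [L M T^-1].
v (velocity) has dimensions [L T^-1].
m (mass) has dimensions [M].

Left side: [M]
Right side: [M]

Both sides have the same dimensions, so the equation is dimensionally consistent.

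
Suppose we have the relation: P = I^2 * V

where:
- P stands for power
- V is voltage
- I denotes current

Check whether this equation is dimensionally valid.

No

P (power) has dimensions [L^2 M T^-3].
V (voltage) has dimensions [I^-1 L^2 M T^-3].
I (current) has dimensions [I].

Left side: [L^2 M T^-3]
Right side: [I L^2 M T^-3]

The two sides have different dimensions, so the equation is NOT dimensionally consistent.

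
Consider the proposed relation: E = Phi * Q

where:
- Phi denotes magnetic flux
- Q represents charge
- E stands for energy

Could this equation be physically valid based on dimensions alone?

No

Phi (magnetic flux) has dimensions [I^-1 L^2 M T^-2].
Q (charge) has dimensions [I T].
E (energy) has dimensions [L^2 M T^-2].

Left side: [L^2 M T^-2]
Right side: [L^2 M T^-1]

The two sides have different dimensions, so the equation is NOT dimensionally consistent.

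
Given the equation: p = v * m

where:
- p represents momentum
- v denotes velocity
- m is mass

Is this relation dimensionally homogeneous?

Yes

p (momentum) has dimensions [L M T^-1].
v (velocity) has dimensions [L T^-1].
m (mass) has dimensions [M].

Left side: [L M T^-1]
Right side: [L M T^-1]

Both sides have the same dimensions, so the equation is dimensionally consistent.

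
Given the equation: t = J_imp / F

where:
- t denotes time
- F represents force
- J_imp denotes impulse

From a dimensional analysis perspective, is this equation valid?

Yes

t (time) has dimensions [T].
F (force) has dimensions [L M T^-2].
J_imp (impulse) has dimensions [L M T^-1].

Left side: [T]
Right side: [T]

Both sides have the same dimensions, so the equation is dimensionally consistent.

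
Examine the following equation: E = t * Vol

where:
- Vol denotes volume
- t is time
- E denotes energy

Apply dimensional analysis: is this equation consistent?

No

Vol (volume) has dimensions [L^3].
t (time) has dimensions [T].
E (energy) has dimensions [L^2 M T^-2].

Left side: [L^2 M T^-2]
Right side: [L^3 T]

The two sides have different dimensions, so the equation is NOT dimensionally consistent.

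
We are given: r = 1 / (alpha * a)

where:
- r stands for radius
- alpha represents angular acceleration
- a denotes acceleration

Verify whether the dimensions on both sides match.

No

r (radius) has dimensions [L].
alpha (angular acceleration) has dimensions [T^-2].
a (acceleration) has dimensions [L T^-2].

Left side: [L]
Right side: [L^-1 T^4]

The two sides have different dimensions, so the equation is NOT dimensionally consistent.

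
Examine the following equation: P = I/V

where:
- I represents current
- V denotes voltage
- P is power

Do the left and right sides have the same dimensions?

No

I (current) has dimensions [I].
V (voltage) has dimensions [I^-1 L^2 M T^-3].
P (power) has dimensions [L^2 M T^-3].

Left side: [L^2 M T^-3]
Right side: [I^2 L^-2 M^-1 T^3]

The two sides have different dimensions, so the equation is NOT dimensionally consistent.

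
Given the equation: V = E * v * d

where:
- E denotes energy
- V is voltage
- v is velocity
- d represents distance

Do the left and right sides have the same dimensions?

No

E (energy) has dimensions [L^2 M T^-2].
V (voltage) has dimensions [I^-1 L^2 M T^-3].
v (velocity) has dimensions [L T^-1].
d (distance) has dimensions [L].

Left side: [I^-1 L^2 M T^-3]
Right side: [L^4 M T^-3]

The two sides have different dimensions, so the equation is NOT dimensionally consistent.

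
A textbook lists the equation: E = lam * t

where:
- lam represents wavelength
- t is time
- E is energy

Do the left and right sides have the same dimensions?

No

lam (wavelength) has dimensions [L].
t (time) has dimensions [T].
E (energy) has dimensions [L^2 M T^-2].

Left side: [L^2 M T^-2]
Right side: [L T]

The two sides have different dimensions, so the equation is NOT dimensionally consistent.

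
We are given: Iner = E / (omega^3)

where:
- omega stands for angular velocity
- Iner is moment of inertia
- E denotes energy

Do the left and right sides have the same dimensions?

No

omega (angular velocity) has dimensions [T^-1].
Iner (moment of inertia) has dimensions [L^2 M].
E (energy) has dimensions [L^2 M T^-2].

Left side: [L^2 M]
Right side: [L^2 M T]

The two sides have different dimensions, so the equation is NOT dimensionally consistent.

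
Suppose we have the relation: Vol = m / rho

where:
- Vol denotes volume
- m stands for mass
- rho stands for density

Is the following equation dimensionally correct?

Yes

Vol (volume) has dimensions [L^3].
m (mass) has dimensions [M].
rho (density) has dimensions [L^-3 M].

Left side: [L^3]
Right side: [L^3]

Both sides have the same dimensions, so the equation is dimensionally consistent.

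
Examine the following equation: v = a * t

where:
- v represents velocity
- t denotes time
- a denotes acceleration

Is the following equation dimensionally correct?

Yes

v (velocity) has dimensions [L T^-1].
t (time) has dimensions [T].
a (acceleration) has dimensions [L T^-2].

Left side: [L T^-1]
Right side: [L T^-1]

Both sides have the same dimensions, so the equation is dimensionally consistent.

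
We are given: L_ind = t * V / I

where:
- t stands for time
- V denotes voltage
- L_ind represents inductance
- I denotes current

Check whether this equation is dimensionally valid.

Yes

t (time) has dimensions [T].
V (voltage) has dimensions [I^-1 L^2 M T^-3].
L_ind (inductance) has dimensions [I^-2 L^2 M T^-2].
I (current) has dimensions [I].

Left side: [I^-2 L^2 M T^-2]
Right side: [I^-2 L^2 M T^-2]

Both sides have the same dimensions, so the equation is dimensionally consistent.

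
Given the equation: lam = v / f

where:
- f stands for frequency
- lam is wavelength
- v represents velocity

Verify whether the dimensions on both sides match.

Yes

f (frequency) has dimensions [T^-1].
lam (wavelength) has dimensions [L].
v (velocity) has dimensions [L T^-1].

Left side: [L]
Right side: [L]

Both sides have the same dimensions, so the equation is dimensionally consistent.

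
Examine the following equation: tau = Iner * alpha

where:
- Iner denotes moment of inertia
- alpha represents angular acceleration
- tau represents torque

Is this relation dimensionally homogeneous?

Yes

Iner (moment of inertia) has dimensions [L^2 M].
alpha (angular acceleration) has dimensions [T^-2].
tau (torque) has dimensions [L^2 M T^-2].

Left side: [L^2 M T^-2]
Right side: [L^2 M T^-2]

Both sides have the same dimensions, so the equation is dimensionally consistent.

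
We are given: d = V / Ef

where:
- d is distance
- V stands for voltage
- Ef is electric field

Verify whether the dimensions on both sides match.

Yes

d (distance) has dimensions [L].
V (voltage) has dimensions [I^-1 L^2 M T^-3].
Ef (electric field) has dimensions [I^-1 L M T^-3].

Left side: [L]
Right side: [L]

Both sides have the same dimensions, so the equation is dimensionally consistent.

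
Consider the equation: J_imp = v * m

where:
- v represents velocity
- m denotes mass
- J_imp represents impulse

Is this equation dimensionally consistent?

Yes

v (velocity) has dimensions [L T^-1].
m (mass) has dimensions [M].
J_imp (impulse) has dimensions [L M T^-1].

Left side: [L M T^-1]
Right side: [L M T^-1]

Both sides have the same dimensions, so the equation is dimensionally consistent.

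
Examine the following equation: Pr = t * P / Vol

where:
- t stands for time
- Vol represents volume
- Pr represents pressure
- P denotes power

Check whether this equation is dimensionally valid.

Yes

t (time) has dimensions [T].
Vol (volume) has dimensions [L^3].
Pr (pressure) has dimensions [L^-1 M T^-2].
P (power) has dimensions [L^2 M T^-3].

Left side: [L^-1 M T^-2]
Right side: [L^-1 M T^-2]

Both sides have the same dimensions, so the equation is dimensionally consistent.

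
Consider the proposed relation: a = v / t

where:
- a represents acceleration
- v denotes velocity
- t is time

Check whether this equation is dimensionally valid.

Yes

a (acceleration) has dimensions [L T^-2].
v (velocity) has dimensions [L T^-1].
t (time) has dimensions [T].

Left side: [L T^-2]
Right side: [L T^-2]

Both sides have the same dimensions, so the equation is dimensionally consistent.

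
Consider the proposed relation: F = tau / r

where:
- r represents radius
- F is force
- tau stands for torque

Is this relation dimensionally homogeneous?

Yes

r (radius) has dimensions [L].
F (force) has dimensions [L M T^-2].
tau (torque) has dimensions [L^2 M T^-2].

Left side: [L M T^-2]
Right side: [L M T^-2]

Both sides have the same dimensions, so the equation is dimensionally consistent.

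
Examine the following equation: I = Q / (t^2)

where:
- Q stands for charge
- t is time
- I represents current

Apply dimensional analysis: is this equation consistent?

No

Q (charge) has dimensions [I T].
t (time) has dimensions [T].
I (current) has dimensions [I].

Left side: [I]
Right side: [I T^-1]

The two sides have different dimensions, so the equation is NOT dimensionally consistent.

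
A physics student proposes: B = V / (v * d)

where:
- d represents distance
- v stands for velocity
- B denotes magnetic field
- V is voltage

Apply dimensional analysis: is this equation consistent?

Yes

d (distance) has dimensions [L].
v (velocity) has dimensions [L T^-1].
B (magnetic field) has dimensions [I^-1 M T^-2].
V (voltage) has dimensions [I^-1 L^2 M T^-3].

Left side: [I^-1 M T^-2]
Right side: [I^-1 M T^-2]

Both sides have the same dimensions, so the equation is dimensionally consistent.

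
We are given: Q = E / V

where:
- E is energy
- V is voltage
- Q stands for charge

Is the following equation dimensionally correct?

Yes

E (energy) has dimensions [L^2 M T^-2].
V (voltage) has dimensions [I^-1 L^2 M T^-3].
Q (charge) has dimensions [I T].

Left side: [I T]
Right side: [I T]

Both sides have the same dimensions, so the equation is dimensionally consistent.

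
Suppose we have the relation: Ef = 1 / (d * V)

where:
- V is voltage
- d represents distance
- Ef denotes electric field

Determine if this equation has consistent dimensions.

No

V (voltage) has dimensions [I^-1 L^2 M T^-3].
d (distance) has dimensions [L].
Ef (electric field) has dimensions [I^-1 L M T^-3].

Left side: [I^-1 L M T^-3]
Right side: [I L^-3 M^-1 T^3]

The two sides have different dimensions, so the equation is NOT dimensionally consistent.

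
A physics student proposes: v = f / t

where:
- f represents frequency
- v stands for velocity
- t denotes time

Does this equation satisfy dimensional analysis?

No

f (frequency) has dimensions [T^-1].
v (velocity) has dimensions [L T^-1].
t (time) has dimensions [T].

Left side: [L T^-1]
Right side: [T^-2]

The two sides have different dimensions, so the equation is NOT dimensionally consistent.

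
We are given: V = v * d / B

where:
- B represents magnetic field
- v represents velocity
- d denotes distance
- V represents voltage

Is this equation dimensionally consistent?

No

B (magnetic field) has dimensions [I^-1 M T^-2].
v (velocity) has dimensions [L T^-1].
d (distance) has dimensions [L].
V (voltage) has dimensions [I^-1 L^2 M T^-3].

Left side: [I^-1 L^2 M T^-3]
Right side: [I L^2 M^-1 T]

The two sides have different dimensions, so the equation is NOT dimensionally consistent.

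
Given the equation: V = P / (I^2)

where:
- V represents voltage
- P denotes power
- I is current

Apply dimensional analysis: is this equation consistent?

No

V (voltage) has dimensions [I^-1 L^2 M T^-3].
P (power) has dimensions [L^2 M T^-3].
I (current) has dimensions [I].

Left side: [I^-1 L^2 M T^-3]
Right side: [I^-2 L^2 M T^-3]

The two sides have different dimensions, so the equation is NOT dimensionally consistent.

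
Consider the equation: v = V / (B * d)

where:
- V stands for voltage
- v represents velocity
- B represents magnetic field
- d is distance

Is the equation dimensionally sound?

Yes

V (voltage) has dimensions [I^-1 L^2 M T^-3].
v (velocity) has dimensions [L T^-1].
B (magnetic field) has dimensions [I^-1 M T^-2].
d (distance) has dimensions [L].

Left side: [L T^-1]
Right side: [L T^-1]

Both sides have the same dimensions, so the equation is dimensionally consistent.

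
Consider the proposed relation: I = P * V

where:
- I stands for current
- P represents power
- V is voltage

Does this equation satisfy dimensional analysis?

No

I (current) has dimensions [I].
P (power) has dimensions [L^2 M T^-3].
V (voltage) has dimensions [I^-1 L^2 M T^-3].

Left side: [I]
Right side: [I^-1 L^4 M^2 T^-6]

The two sides have different dimensions, so the equation is NOT dimensionally consistent.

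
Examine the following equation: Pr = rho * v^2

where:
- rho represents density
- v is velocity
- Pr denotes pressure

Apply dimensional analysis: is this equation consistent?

Yes

rho (density) has dimensions [L^-3 M].
v (velocity) has dimensions [L T^-1].
Pr (pressure) has dimensions [L^-1 M T^-2].

Left side: [L^-1 M T^-2]
Right side: [L^-1 M T^-2]

Both sides have the same dimensions, so the equation is dimensionally consistent.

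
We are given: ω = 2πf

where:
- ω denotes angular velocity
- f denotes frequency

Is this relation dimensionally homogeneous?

Yes

ω (angular velocity) has dimensions [T^-1].
f (frequency) has dimensions [T^-1].

Left side: [T^-1]
Right side: [T^-1]

Both sides have the same dimensions, so the equation is dimensionally consistent.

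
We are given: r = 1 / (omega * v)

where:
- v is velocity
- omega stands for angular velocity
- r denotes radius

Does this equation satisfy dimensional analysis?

No

v (velocity) has dimensions [L T^-1].
omega (angular velocity) has dimensions [T^-1].
r (radius) has dimensions [L].

Left side: [L]
Right side: [L^-1 T^2]

The two sides have different dimensions, so the equation is NOT dimensionally consistent.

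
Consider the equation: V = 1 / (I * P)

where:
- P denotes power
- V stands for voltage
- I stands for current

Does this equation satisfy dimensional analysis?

No

P (power) has dimensions [L^2 M T^-3].
V (voltage) has dimensions [I^-1 L^2 M T^-3].
I (current) has dimensions [I].

Left side: [I^-1 L^2 M T^-3]
Right side: [I^-1 L^-2 M^-1 T^3]

The two sides have different dimensions, so the equation is NOT dimensionally consistent.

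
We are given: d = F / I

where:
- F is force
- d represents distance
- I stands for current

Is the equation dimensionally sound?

No

F (force) has dimensions [L M T^-2].
d (distance) has dimensions [L].
I (current) has dimensions [I].

Left side: [L]
Right side: [I^-1 L M T^-2]

The two sides have different dimensions, so the equation is NOT dimensionally consistent.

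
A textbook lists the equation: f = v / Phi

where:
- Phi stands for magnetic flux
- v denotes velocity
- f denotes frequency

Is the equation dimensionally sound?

No

Phi (magnetic flux) has dimensions [I^-1 L^2 M T^-2].
v (velocity) has dimensions [L T^-1].
f (frequency) has dimensions [T^-1].

Left side: [T^-1]
Right side: [I L^-1 M^-1 T]

The two sides have different dimensions, so the equation is NOT dimensionally consistent.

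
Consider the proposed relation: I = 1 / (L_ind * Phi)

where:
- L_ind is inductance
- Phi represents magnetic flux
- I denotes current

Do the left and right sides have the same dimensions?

No

L_ind (inductance) has dimensions [I^-2 L^2 M T^-2].
Phi (magnetic flux) has dimensions [I^-1 L^2 M T^-2].
I (current) has dimensions [I].

Left side: [I]
Right side: [I^3 L^-4 M^-2 T^4]

The two sides have different dimensions, so the equation is NOT dimensionally consistent.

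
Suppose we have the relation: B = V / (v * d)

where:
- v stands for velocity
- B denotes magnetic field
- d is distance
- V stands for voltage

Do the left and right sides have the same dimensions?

Yes

v (velocity) has dimensions [L T^-1].
B (magnetic field) has dimensions [I^-1 M T^-2].
d (distance) has dimensions [L].
V (voltage) has dimensions [I^-1 L^2 M T^-3].

Left side: [I^-1 M T^-2]
Right side: [I^-1 M T^-2]

Both sides have the same dimensions, so the equation is dimensionally consistent.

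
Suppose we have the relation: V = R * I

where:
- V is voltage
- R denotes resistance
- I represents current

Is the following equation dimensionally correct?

Yes

V (voltage) has dimensions [I^-1 L^2 M T^-3].
R (resistance) has dimensions [I^-2 L^2 M T^-3].
I (current) has dimensions [I].

Left side: [I^-1 L^2 M T^-3]
Right side: [I^-1 L^2 M T^-3]

Both sides have the same dimensions, so the equation is dimensionally consistent.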